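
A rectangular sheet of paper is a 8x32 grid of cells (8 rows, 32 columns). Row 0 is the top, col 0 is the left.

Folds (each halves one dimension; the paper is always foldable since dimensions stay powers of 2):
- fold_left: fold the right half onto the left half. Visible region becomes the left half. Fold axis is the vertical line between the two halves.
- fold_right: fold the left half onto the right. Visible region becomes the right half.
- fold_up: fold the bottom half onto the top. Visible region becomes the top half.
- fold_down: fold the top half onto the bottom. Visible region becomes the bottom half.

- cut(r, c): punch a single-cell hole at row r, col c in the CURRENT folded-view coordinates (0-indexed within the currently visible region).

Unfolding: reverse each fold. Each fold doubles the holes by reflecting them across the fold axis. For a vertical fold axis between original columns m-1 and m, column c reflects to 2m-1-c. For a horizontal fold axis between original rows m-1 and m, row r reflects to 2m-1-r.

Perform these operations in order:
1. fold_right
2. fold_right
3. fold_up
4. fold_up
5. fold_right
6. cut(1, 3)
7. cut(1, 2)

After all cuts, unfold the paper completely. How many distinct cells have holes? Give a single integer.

Answer: 64

Derivation:
Op 1 fold_right: fold axis v@16; visible region now rows[0,8) x cols[16,32) = 8x16
Op 2 fold_right: fold axis v@24; visible region now rows[0,8) x cols[24,32) = 8x8
Op 3 fold_up: fold axis h@4; visible region now rows[0,4) x cols[24,32) = 4x8
Op 4 fold_up: fold axis h@2; visible region now rows[0,2) x cols[24,32) = 2x8
Op 5 fold_right: fold axis v@28; visible region now rows[0,2) x cols[28,32) = 2x4
Op 6 cut(1, 3): punch at orig (1,31); cuts so far [(1, 31)]; region rows[0,2) x cols[28,32) = 2x4
Op 7 cut(1, 2): punch at orig (1,30); cuts so far [(1, 30), (1, 31)]; region rows[0,2) x cols[28,32) = 2x4
Unfold 1 (reflect across v@28): 4 holes -> [(1, 24), (1, 25), (1, 30), (1, 31)]
Unfold 2 (reflect across h@2): 8 holes -> [(1, 24), (1, 25), (1, 30), (1, 31), (2, 24), (2, 25), (2, 30), (2, 31)]
Unfold 3 (reflect across h@4): 16 holes -> [(1, 24), (1, 25), (1, 30), (1, 31), (2, 24), (2, 25), (2, 30), (2, 31), (5, 24), (5, 25), (5, 30), (5, 31), (6, 24), (6, 25), (6, 30), (6, 31)]
Unfold 4 (reflect across v@24): 32 holes -> [(1, 16), (1, 17), (1, 22), (1, 23), (1, 24), (1, 25), (1, 30), (1, 31), (2, 16), (2, 17), (2, 22), (2, 23), (2, 24), (2, 25), (2, 30), (2, 31), (5, 16), (5, 17), (5, 22), (5, 23), (5, 24), (5, 25), (5, 30), (5, 31), (6, 16), (6, 17), (6, 22), (6, 23), (6, 24), (6, 25), (6, 30), (6, 31)]
Unfold 5 (reflect across v@16): 64 holes -> [(1, 0), (1, 1), (1, 6), (1, 7), (1, 8), (1, 9), (1, 14), (1, 15), (1, 16), (1, 17), (1, 22), (1, 23), (1, 24), (1, 25), (1, 30), (1, 31), (2, 0), (2, 1), (2, 6), (2, 7), (2, 8), (2, 9), (2, 14), (2, 15), (2, 16), (2, 17), (2, 22), (2, 23), (2, 24), (2, 25), (2, 30), (2, 31), (5, 0), (5, 1), (5, 6), (5, 7), (5, 8), (5, 9), (5, 14), (5, 15), (5, 16), (5, 17), (5, 22), (5, 23), (5, 24), (5, 25), (5, 30), (5, 31), (6, 0), (6, 1), (6, 6), (6, 7), (6, 8), (6, 9), (6, 14), (6, 15), (6, 16), (6, 17), (6, 22), (6, 23), (6, 24), (6, 25), (6, 30), (6, 31)]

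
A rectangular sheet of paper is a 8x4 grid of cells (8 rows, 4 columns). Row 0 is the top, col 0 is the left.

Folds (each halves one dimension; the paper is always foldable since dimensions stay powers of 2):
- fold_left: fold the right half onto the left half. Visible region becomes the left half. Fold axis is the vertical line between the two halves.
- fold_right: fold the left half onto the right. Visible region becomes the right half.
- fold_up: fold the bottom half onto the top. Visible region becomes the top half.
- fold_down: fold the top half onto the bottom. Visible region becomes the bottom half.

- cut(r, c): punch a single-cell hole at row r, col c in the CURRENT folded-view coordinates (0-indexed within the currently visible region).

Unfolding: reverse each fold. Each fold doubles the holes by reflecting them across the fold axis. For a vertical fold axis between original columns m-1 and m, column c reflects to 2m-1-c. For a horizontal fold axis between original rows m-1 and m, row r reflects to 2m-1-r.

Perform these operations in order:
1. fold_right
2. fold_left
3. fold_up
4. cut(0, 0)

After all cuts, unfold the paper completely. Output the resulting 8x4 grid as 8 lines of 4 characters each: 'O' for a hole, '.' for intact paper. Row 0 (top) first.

Op 1 fold_right: fold axis v@2; visible region now rows[0,8) x cols[2,4) = 8x2
Op 2 fold_left: fold axis v@3; visible region now rows[0,8) x cols[2,3) = 8x1
Op 3 fold_up: fold axis h@4; visible region now rows[0,4) x cols[2,3) = 4x1
Op 4 cut(0, 0): punch at orig (0,2); cuts so far [(0, 2)]; region rows[0,4) x cols[2,3) = 4x1
Unfold 1 (reflect across h@4): 2 holes -> [(0, 2), (7, 2)]
Unfold 2 (reflect across v@3): 4 holes -> [(0, 2), (0, 3), (7, 2), (7, 3)]
Unfold 3 (reflect across v@2): 8 holes -> [(0, 0), (0, 1), (0, 2), (0, 3), (7, 0), (7, 1), (7, 2), (7, 3)]

Answer: OOOO
....
....
....
....
....
....
OOOO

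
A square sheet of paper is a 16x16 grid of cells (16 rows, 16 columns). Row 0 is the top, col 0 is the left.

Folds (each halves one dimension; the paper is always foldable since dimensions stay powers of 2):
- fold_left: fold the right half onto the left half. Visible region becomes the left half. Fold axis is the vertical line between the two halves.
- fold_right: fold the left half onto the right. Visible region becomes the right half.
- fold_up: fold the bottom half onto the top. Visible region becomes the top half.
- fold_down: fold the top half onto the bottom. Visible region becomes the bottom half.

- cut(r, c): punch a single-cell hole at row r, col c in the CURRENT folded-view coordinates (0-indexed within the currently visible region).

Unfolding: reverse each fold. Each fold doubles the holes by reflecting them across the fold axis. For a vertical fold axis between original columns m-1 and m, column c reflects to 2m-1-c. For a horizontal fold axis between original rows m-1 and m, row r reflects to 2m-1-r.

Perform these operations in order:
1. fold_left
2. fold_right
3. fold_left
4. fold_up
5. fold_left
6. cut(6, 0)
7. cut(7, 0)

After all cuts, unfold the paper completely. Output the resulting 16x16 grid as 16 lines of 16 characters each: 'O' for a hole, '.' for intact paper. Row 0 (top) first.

Op 1 fold_left: fold axis v@8; visible region now rows[0,16) x cols[0,8) = 16x8
Op 2 fold_right: fold axis v@4; visible region now rows[0,16) x cols[4,8) = 16x4
Op 3 fold_left: fold axis v@6; visible region now rows[0,16) x cols[4,6) = 16x2
Op 4 fold_up: fold axis h@8; visible region now rows[0,8) x cols[4,6) = 8x2
Op 5 fold_left: fold axis v@5; visible region now rows[0,8) x cols[4,5) = 8x1
Op 6 cut(6, 0): punch at orig (6,4); cuts so far [(6, 4)]; region rows[0,8) x cols[4,5) = 8x1
Op 7 cut(7, 0): punch at orig (7,4); cuts so far [(6, 4), (7, 4)]; region rows[0,8) x cols[4,5) = 8x1
Unfold 1 (reflect across v@5): 4 holes -> [(6, 4), (6, 5), (7, 4), (7, 5)]
Unfold 2 (reflect across h@8): 8 holes -> [(6, 4), (6, 5), (7, 4), (7, 5), (8, 4), (8, 5), (9, 4), (9, 5)]
Unfold 3 (reflect across v@6): 16 holes -> [(6, 4), (6, 5), (6, 6), (6, 7), (7, 4), (7, 5), (7, 6), (7, 7), (8, 4), (8, 5), (8, 6), (8, 7), (9, 4), (9, 5), (9, 6), (9, 7)]
Unfold 4 (reflect across v@4): 32 holes -> [(6, 0), (6, 1), (6, 2), (6, 3), (6, 4), (6, 5), (6, 6), (6, 7), (7, 0), (7, 1), (7, 2), (7, 3), (7, 4), (7, 5), (7, 6), (7, 7), (8, 0), (8, 1), (8, 2), (8, 3), (8, 4), (8, 5), (8, 6), (8, 7), (9, 0), (9, 1), (9, 2), (9, 3), (9, 4), (9, 5), (9, 6), (9, 7)]
Unfold 5 (reflect across v@8): 64 holes -> [(6, 0), (6, 1), (6, 2), (6, 3), (6, 4), (6, 5), (6, 6), (6, 7), (6, 8), (6, 9), (6, 10), (6, 11), (6, 12), (6, 13), (6, 14), (6, 15), (7, 0), (7, 1), (7, 2), (7, 3), (7, 4), (7, 5), (7, 6), (7, 7), (7, 8), (7, 9), (7, 10), (7, 11), (7, 12), (7, 13), (7, 14), (7, 15), (8, 0), (8, 1), (8, 2), (8, 3), (8, 4), (8, 5), (8, 6), (8, 7), (8, 8), (8, 9), (8, 10), (8, 11), (8, 12), (8, 13), (8, 14), (8, 15), (9, 0), (9, 1), (9, 2), (9, 3), (9, 4), (9, 5), (9, 6), (9, 7), (9, 8), (9, 9), (9, 10), (9, 11), (9, 12), (9, 13), (9, 14), (9, 15)]

Answer: ................
................
................
................
................
................
OOOOOOOOOOOOOOOO
OOOOOOOOOOOOOOOO
OOOOOOOOOOOOOOOO
OOOOOOOOOOOOOOOO
................
................
................
................
................
................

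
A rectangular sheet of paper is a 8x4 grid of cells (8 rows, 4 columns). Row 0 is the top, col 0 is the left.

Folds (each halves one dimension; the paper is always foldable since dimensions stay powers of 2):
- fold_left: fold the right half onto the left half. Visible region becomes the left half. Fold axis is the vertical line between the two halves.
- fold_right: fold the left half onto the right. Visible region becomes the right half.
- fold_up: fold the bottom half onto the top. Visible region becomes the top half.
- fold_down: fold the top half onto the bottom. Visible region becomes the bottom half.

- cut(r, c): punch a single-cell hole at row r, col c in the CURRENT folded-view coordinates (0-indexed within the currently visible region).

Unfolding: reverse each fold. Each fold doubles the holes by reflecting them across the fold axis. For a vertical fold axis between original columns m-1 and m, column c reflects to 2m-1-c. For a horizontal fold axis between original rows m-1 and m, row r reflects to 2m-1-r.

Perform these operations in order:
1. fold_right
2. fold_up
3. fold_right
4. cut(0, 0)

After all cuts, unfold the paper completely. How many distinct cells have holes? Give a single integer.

Op 1 fold_right: fold axis v@2; visible region now rows[0,8) x cols[2,4) = 8x2
Op 2 fold_up: fold axis h@4; visible region now rows[0,4) x cols[2,4) = 4x2
Op 3 fold_right: fold axis v@3; visible region now rows[0,4) x cols[3,4) = 4x1
Op 4 cut(0, 0): punch at orig (0,3); cuts so far [(0, 3)]; region rows[0,4) x cols[3,4) = 4x1
Unfold 1 (reflect across v@3): 2 holes -> [(0, 2), (0, 3)]
Unfold 2 (reflect across h@4): 4 holes -> [(0, 2), (0, 3), (7, 2), (7, 3)]
Unfold 3 (reflect across v@2): 8 holes -> [(0, 0), (0, 1), (0, 2), (0, 3), (7, 0), (7, 1), (7, 2), (7, 3)]

Answer: 8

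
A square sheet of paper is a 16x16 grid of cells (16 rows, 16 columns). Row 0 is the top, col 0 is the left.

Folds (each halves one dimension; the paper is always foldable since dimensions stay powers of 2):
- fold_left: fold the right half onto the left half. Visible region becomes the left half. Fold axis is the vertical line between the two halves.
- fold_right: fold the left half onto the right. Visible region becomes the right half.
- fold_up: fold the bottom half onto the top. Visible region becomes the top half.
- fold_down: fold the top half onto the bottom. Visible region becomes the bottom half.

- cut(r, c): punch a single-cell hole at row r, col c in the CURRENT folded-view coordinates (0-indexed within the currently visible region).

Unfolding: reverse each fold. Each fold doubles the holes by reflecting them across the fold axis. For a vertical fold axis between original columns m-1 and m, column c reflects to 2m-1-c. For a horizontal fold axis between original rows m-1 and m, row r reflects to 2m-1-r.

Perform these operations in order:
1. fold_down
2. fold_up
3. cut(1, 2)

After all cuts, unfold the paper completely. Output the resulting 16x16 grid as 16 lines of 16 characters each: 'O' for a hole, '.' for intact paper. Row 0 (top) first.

Answer: ................
..O.............
................
................
................
................
..O.............
................
................
..O.............
................
................
................
................
..O.............
................

Derivation:
Op 1 fold_down: fold axis h@8; visible region now rows[8,16) x cols[0,16) = 8x16
Op 2 fold_up: fold axis h@12; visible region now rows[8,12) x cols[0,16) = 4x16
Op 3 cut(1, 2): punch at orig (9,2); cuts so far [(9, 2)]; region rows[8,12) x cols[0,16) = 4x16
Unfold 1 (reflect across h@12): 2 holes -> [(9, 2), (14, 2)]
Unfold 2 (reflect across h@8): 4 holes -> [(1, 2), (6, 2), (9, 2), (14, 2)]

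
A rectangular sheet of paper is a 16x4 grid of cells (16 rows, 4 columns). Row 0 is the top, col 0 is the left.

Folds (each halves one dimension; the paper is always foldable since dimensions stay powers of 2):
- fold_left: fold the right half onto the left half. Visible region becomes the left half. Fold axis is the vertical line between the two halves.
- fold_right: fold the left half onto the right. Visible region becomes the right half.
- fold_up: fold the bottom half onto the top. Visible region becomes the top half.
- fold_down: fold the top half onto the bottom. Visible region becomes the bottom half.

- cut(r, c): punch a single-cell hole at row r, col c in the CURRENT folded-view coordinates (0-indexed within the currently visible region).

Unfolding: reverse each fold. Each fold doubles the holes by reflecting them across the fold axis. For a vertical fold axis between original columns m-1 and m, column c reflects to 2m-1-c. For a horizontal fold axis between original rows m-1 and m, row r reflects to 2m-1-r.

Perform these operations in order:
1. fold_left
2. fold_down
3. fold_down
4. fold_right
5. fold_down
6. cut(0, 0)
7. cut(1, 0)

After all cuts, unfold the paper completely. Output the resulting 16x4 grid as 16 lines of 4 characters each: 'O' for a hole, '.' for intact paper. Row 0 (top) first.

Op 1 fold_left: fold axis v@2; visible region now rows[0,16) x cols[0,2) = 16x2
Op 2 fold_down: fold axis h@8; visible region now rows[8,16) x cols[0,2) = 8x2
Op 3 fold_down: fold axis h@12; visible region now rows[12,16) x cols[0,2) = 4x2
Op 4 fold_right: fold axis v@1; visible region now rows[12,16) x cols[1,2) = 4x1
Op 5 fold_down: fold axis h@14; visible region now rows[14,16) x cols[1,2) = 2x1
Op 6 cut(0, 0): punch at orig (14,1); cuts so far [(14, 1)]; region rows[14,16) x cols[1,2) = 2x1
Op 7 cut(1, 0): punch at orig (15,1); cuts so far [(14, 1), (15, 1)]; region rows[14,16) x cols[1,2) = 2x1
Unfold 1 (reflect across h@14): 4 holes -> [(12, 1), (13, 1), (14, 1), (15, 1)]
Unfold 2 (reflect across v@1): 8 holes -> [(12, 0), (12, 1), (13, 0), (13, 1), (14, 0), (14, 1), (15, 0), (15, 1)]
Unfold 3 (reflect across h@12): 16 holes -> [(8, 0), (8, 1), (9, 0), (9, 1), (10, 0), (10, 1), (11, 0), (11, 1), (12, 0), (12, 1), (13, 0), (13, 1), (14, 0), (14, 1), (15, 0), (15, 1)]
Unfold 4 (reflect across h@8): 32 holes -> [(0, 0), (0, 1), (1, 0), (1, 1), (2, 0), (2, 1), (3, 0), (3, 1), (4, 0), (4, 1), (5, 0), (5, 1), (6, 0), (6, 1), (7, 0), (7, 1), (8, 0), (8, 1), (9, 0), (9, 1), (10, 0), (10, 1), (11, 0), (11, 1), (12, 0), (12, 1), (13, 0), (13, 1), (14, 0), (14, 1), (15, 0), (15, 1)]
Unfold 5 (reflect across v@2): 64 holes -> [(0, 0), (0, 1), (0, 2), (0, 3), (1, 0), (1, 1), (1, 2), (1, 3), (2, 0), (2, 1), (2, 2), (2, 3), (3, 0), (3, 1), (3, 2), (3, 3), (4, 0), (4, 1), (4, 2), (4, 3), (5, 0), (5, 1), (5, 2), (5, 3), (6, 0), (6, 1), (6, 2), (6, 3), (7, 0), (7, 1), (7, 2), (7, 3), (8, 0), (8, 1), (8, 2), (8, 3), (9, 0), (9, 1), (9, 2), (9, 3), (10, 0), (10, 1), (10, 2), (10, 3), (11, 0), (11, 1), (11, 2), (11, 3), (12, 0), (12, 1), (12, 2), (12, 3), (13, 0), (13, 1), (13, 2), (13, 3), (14, 0), (14, 1), (14, 2), (14, 3), (15, 0), (15, 1), (15, 2), (15, 3)]

Answer: OOOO
OOOO
OOOO
OOOO
OOOO
OOOO
OOOO
OOOO
OOOO
OOOO
OOOO
OOOO
OOOO
OOOO
OOOO
OOOO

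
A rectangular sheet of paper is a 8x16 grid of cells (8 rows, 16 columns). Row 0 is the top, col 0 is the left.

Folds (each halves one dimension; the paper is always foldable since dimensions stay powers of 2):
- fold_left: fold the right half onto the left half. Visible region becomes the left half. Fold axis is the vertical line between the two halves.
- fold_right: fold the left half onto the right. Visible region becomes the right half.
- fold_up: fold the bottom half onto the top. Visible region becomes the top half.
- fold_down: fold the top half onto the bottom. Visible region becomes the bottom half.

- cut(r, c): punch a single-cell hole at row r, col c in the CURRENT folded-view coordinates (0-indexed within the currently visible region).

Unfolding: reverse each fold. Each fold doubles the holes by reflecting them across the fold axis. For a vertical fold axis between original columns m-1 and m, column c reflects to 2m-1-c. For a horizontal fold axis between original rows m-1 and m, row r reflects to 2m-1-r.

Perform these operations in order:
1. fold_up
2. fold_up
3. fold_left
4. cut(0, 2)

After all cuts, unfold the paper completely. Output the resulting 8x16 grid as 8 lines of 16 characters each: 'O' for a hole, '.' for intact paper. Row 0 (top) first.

Answer: ..O..........O..
................
................
..O..........O..
..O..........O..
................
................
..O..........O..

Derivation:
Op 1 fold_up: fold axis h@4; visible region now rows[0,4) x cols[0,16) = 4x16
Op 2 fold_up: fold axis h@2; visible region now rows[0,2) x cols[0,16) = 2x16
Op 3 fold_left: fold axis v@8; visible region now rows[0,2) x cols[0,8) = 2x8
Op 4 cut(0, 2): punch at orig (0,2); cuts so far [(0, 2)]; region rows[0,2) x cols[0,8) = 2x8
Unfold 1 (reflect across v@8): 2 holes -> [(0, 2), (0, 13)]
Unfold 2 (reflect across h@2): 4 holes -> [(0, 2), (0, 13), (3, 2), (3, 13)]
Unfold 3 (reflect across h@4): 8 holes -> [(0, 2), (0, 13), (3, 2), (3, 13), (4, 2), (4, 13), (7, 2), (7, 13)]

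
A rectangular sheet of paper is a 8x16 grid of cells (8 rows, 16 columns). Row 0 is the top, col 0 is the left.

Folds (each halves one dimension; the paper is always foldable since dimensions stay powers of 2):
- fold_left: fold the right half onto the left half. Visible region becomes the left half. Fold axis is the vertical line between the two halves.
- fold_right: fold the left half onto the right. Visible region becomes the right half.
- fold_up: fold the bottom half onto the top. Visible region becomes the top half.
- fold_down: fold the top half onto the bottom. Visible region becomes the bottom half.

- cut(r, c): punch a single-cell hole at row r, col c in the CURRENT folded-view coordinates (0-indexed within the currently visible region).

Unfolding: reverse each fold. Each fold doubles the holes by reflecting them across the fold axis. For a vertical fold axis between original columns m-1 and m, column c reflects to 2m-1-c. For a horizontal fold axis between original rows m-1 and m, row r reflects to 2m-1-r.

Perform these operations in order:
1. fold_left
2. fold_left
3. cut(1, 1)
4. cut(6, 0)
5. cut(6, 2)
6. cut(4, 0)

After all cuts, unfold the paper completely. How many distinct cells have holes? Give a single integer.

Op 1 fold_left: fold axis v@8; visible region now rows[0,8) x cols[0,8) = 8x8
Op 2 fold_left: fold axis v@4; visible region now rows[0,8) x cols[0,4) = 8x4
Op 3 cut(1, 1): punch at orig (1,1); cuts so far [(1, 1)]; region rows[0,8) x cols[0,4) = 8x4
Op 4 cut(6, 0): punch at orig (6,0); cuts so far [(1, 1), (6, 0)]; region rows[0,8) x cols[0,4) = 8x4
Op 5 cut(6, 2): punch at orig (6,2); cuts so far [(1, 1), (6, 0), (6, 2)]; region rows[0,8) x cols[0,4) = 8x4
Op 6 cut(4, 0): punch at orig (4,0); cuts so far [(1, 1), (4, 0), (6, 0), (6, 2)]; region rows[0,8) x cols[0,4) = 8x4
Unfold 1 (reflect across v@4): 8 holes -> [(1, 1), (1, 6), (4, 0), (4, 7), (6, 0), (6, 2), (6, 5), (6, 7)]
Unfold 2 (reflect across v@8): 16 holes -> [(1, 1), (1, 6), (1, 9), (1, 14), (4, 0), (4, 7), (4, 8), (4, 15), (6, 0), (6, 2), (6, 5), (6, 7), (6, 8), (6, 10), (6, 13), (6, 15)]

Answer: 16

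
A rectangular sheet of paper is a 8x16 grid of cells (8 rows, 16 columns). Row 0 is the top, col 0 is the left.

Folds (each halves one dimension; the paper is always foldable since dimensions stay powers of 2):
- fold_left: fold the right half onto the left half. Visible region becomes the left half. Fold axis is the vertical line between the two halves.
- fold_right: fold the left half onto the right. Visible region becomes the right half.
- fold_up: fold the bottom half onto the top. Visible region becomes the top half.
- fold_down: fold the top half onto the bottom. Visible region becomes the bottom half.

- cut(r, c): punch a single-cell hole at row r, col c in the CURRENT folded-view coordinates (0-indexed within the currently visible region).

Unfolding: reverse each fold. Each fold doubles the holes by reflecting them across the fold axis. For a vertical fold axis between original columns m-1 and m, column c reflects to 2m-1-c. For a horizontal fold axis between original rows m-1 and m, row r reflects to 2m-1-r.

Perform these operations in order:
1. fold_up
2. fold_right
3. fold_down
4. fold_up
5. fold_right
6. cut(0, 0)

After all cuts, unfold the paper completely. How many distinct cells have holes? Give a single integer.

Op 1 fold_up: fold axis h@4; visible region now rows[0,4) x cols[0,16) = 4x16
Op 2 fold_right: fold axis v@8; visible region now rows[0,4) x cols[8,16) = 4x8
Op 3 fold_down: fold axis h@2; visible region now rows[2,4) x cols[8,16) = 2x8
Op 4 fold_up: fold axis h@3; visible region now rows[2,3) x cols[8,16) = 1x8
Op 5 fold_right: fold axis v@12; visible region now rows[2,3) x cols[12,16) = 1x4
Op 6 cut(0, 0): punch at orig (2,12); cuts so far [(2, 12)]; region rows[2,3) x cols[12,16) = 1x4
Unfold 1 (reflect across v@12): 2 holes -> [(2, 11), (2, 12)]
Unfold 2 (reflect across h@3): 4 holes -> [(2, 11), (2, 12), (3, 11), (3, 12)]
Unfold 3 (reflect across h@2): 8 holes -> [(0, 11), (0, 12), (1, 11), (1, 12), (2, 11), (2, 12), (3, 11), (3, 12)]
Unfold 4 (reflect across v@8): 16 holes -> [(0, 3), (0, 4), (0, 11), (0, 12), (1, 3), (1, 4), (1, 11), (1, 12), (2, 3), (2, 4), (2, 11), (2, 12), (3, 3), (3, 4), (3, 11), (3, 12)]
Unfold 5 (reflect across h@4): 32 holes -> [(0, 3), (0, 4), (0, 11), (0, 12), (1, 3), (1, 4), (1, 11), (1, 12), (2, 3), (2, 4), (2, 11), (2, 12), (3, 3), (3, 4), (3, 11), (3, 12), (4, 3), (4, 4), (4, 11), (4, 12), (5, 3), (5, 4), (5, 11), (5, 12), (6, 3), (6, 4), (6, 11), (6, 12), (7, 3), (7, 4), (7, 11), (7, 12)]

Answer: 32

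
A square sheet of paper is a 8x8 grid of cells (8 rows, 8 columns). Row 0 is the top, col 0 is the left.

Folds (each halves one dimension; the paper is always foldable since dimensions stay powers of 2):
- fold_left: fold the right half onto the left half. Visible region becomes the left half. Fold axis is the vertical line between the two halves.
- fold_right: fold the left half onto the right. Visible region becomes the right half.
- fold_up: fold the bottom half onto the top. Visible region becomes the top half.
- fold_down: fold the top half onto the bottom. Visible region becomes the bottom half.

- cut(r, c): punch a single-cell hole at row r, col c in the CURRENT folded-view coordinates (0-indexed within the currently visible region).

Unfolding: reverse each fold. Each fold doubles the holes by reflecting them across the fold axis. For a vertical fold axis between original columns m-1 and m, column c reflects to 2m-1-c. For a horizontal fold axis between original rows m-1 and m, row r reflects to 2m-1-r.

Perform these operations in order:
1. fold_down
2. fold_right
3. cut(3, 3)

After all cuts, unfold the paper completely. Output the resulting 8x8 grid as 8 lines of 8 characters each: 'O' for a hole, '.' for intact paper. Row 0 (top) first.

Answer: O......O
........
........
........
........
........
........
O......O

Derivation:
Op 1 fold_down: fold axis h@4; visible region now rows[4,8) x cols[0,8) = 4x8
Op 2 fold_right: fold axis v@4; visible region now rows[4,8) x cols[4,8) = 4x4
Op 3 cut(3, 3): punch at orig (7,7); cuts so far [(7, 7)]; region rows[4,8) x cols[4,8) = 4x4
Unfold 1 (reflect across v@4): 2 holes -> [(7, 0), (7, 7)]
Unfold 2 (reflect across h@4): 4 holes -> [(0, 0), (0, 7), (7, 0), (7, 7)]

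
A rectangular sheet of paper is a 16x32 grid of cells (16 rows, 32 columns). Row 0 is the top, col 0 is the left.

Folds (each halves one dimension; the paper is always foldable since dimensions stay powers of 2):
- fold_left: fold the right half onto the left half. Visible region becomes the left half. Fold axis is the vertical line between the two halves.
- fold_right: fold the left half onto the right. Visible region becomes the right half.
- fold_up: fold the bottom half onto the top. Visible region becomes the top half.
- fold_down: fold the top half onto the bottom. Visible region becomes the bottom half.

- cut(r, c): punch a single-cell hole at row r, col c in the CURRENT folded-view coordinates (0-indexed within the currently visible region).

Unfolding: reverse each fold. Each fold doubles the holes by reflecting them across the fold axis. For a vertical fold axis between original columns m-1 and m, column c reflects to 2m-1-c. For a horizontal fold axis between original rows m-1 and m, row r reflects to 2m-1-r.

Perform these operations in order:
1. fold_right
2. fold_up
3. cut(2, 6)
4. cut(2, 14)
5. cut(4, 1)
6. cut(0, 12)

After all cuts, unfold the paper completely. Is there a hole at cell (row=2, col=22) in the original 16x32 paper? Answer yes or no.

Op 1 fold_right: fold axis v@16; visible region now rows[0,16) x cols[16,32) = 16x16
Op 2 fold_up: fold axis h@8; visible region now rows[0,8) x cols[16,32) = 8x16
Op 3 cut(2, 6): punch at orig (2,22); cuts so far [(2, 22)]; region rows[0,8) x cols[16,32) = 8x16
Op 4 cut(2, 14): punch at orig (2,30); cuts so far [(2, 22), (2, 30)]; region rows[0,8) x cols[16,32) = 8x16
Op 5 cut(4, 1): punch at orig (4,17); cuts so far [(2, 22), (2, 30), (4, 17)]; region rows[0,8) x cols[16,32) = 8x16
Op 6 cut(0, 12): punch at orig (0,28); cuts so far [(0, 28), (2, 22), (2, 30), (4, 17)]; region rows[0,8) x cols[16,32) = 8x16
Unfold 1 (reflect across h@8): 8 holes -> [(0, 28), (2, 22), (2, 30), (4, 17), (11, 17), (13, 22), (13, 30), (15, 28)]
Unfold 2 (reflect across v@16): 16 holes -> [(0, 3), (0, 28), (2, 1), (2, 9), (2, 22), (2, 30), (4, 14), (4, 17), (11, 14), (11, 17), (13, 1), (13, 9), (13, 22), (13, 30), (15, 3), (15, 28)]
Holes: [(0, 3), (0, 28), (2, 1), (2, 9), (2, 22), (2, 30), (4, 14), (4, 17), (11, 14), (11, 17), (13, 1), (13, 9), (13, 22), (13, 30), (15, 3), (15, 28)]

Answer: yes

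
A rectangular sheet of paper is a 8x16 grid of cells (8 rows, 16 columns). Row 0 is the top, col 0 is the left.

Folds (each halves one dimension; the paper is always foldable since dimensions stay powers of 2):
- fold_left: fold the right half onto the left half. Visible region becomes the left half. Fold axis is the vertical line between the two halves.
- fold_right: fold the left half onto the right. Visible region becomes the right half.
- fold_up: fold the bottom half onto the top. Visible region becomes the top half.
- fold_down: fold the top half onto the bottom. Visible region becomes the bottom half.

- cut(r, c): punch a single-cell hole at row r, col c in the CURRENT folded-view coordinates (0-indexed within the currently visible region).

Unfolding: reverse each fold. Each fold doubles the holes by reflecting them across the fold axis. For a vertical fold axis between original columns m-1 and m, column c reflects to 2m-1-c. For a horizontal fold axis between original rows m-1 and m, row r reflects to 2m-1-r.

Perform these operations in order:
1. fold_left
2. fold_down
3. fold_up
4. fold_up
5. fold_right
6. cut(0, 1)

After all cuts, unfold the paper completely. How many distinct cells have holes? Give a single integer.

Op 1 fold_left: fold axis v@8; visible region now rows[0,8) x cols[0,8) = 8x8
Op 2 fold_down: fold axis h@4; visible region now rows[4,8) x cols[0,8) = 4x8
Op 3 fold_up: fold axis h@6; visible region now rows[4,6) x cols[0,8) = 2x8
Op 4 fold_up: fold axis h@5; visible region now rows[4,5) x cols[0,8) = 1x8
Op 5 fold_right: fold axis v@4; visible region now rows[4,5) x cols[4,8) = 1x4
Op 6 cut(0, 1): punch at orig (4,5); cuts so far [(4, 5)]; region rows[4,5) x cols[4,8) = 1x4
Unfold 1 (reflect across v@4): 2 holes -> [(4, 2), (4, 5)]
Unfold 2 (reflect across h@5): 4 holes -> [(4, 2), (4, 5), (5, 2), (5, 5)]
Unfold 3 (reflect across h@6): 8 holes -> [(4, 2), (4, 5), (5, 2), (5, 5), (6, 2), (6, 5), (7, 2), (7, 5)]
Unfold 4 (reflect across h@4): 16 holes -> [(0, 2), (0, 5), (1, 2), (1, 5), (2, 2), (2, 5), (3, 2), (3, 5), (4, 2), (4, 5), (5, 2), (5, 5), (6, 2), (6, 5), (7, 2), (7, 5)]
Unfold 5 (reflect across v@8): 32 holes -> [(0, 2), (0, 5), (0, 10), (0, 13), (1, 2), (1, 5), (1, 10), (1, 13), (2, 2), (2, 5), (2, 10), (2, 13), (3, 2), (3, 5), (3, 10), (3, 13), (4, 2), (4, 5), (4, 10), (4, 13), (5, 2), (5, 5), (5, 10), (5, 13), (6, 2), (6, 5), (6, 10), (6, 13), (7, 2), (7, 5), (7, 10), (7, 13)]

Answer: 32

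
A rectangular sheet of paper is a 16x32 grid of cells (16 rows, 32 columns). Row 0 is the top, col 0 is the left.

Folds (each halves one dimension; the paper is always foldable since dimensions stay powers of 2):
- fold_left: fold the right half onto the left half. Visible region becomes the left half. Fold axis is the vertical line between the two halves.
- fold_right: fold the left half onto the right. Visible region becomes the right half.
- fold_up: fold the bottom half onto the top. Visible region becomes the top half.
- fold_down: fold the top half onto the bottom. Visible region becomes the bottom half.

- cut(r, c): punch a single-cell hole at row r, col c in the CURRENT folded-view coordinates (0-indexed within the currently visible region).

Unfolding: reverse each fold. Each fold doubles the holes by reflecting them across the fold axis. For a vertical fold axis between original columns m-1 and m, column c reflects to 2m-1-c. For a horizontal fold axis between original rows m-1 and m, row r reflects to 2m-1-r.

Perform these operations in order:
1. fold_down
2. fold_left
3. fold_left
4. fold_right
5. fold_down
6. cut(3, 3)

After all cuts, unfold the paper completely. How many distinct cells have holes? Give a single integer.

Op 1 fold_down: fold axis h@8; visible region now rows[8,16) x cols[0,32) = 8x32
Op 2 fold_left: fold axis v@16; visible region now rows[8,16) x cols[0,16) = 8x16
Op 3 fold_left: fold axis v@8; visible region now rows[8,16) x cols[0,8) = 8x8
Op 4 fold_right: fold axis v@4; visible region now rows[8,16) x cols[4,8) = 8x4
Op 5 fold_down: fold axis h@12; visible region now rows[12,16) x cols[4,8) = 4x4
Op 6 cut(3, 3): punch at orig (15,7); cuts so far [(15, 7)]; region rows[12,16) x cols[4,8) = 4x4
Unfold 1 (reflect across h@12): 2 holes -> [(8, 7), (15, 7)]
Unfold 2 (reflect across v@4): 4 holes -> [(8, 0), (8, 7), (15, 0), (15, 7)]
Unfold 3 (reflect across v@8): 8 holes -> [(8, 0), (8, 7), (8, 8), (8, 15), (15, 0), (15, 7), (15, 8), (15, 15)]
Unfold 4 (reflect across v@16): 16 holes -> [(8, 0), (8, 7), (8, 8), (8, 15), (8, 16), (8, 23), (8, 24), (8, 31), (15, 0), (15, 7), (15, 8), (15, 15), (15, 16), (15, 23), (15, 24), (15, 31)]
Unfold 5 (reflect across h@8): 32 holes -> [(0, 0), (0, 7), (0, 8), (0, 15), (0, 16), (0, 23), (0, 24), (0, 31), (7, 0), (7, 7), (7, 8), (7, 15), (7, 16), (7, 23), (7, 24), (7, 31), (8, 0), (8, 7), (8, 8), (8, 15), (8, 16), (8, 23), (8, 24), (8, 31), (15, 0), (15, 7), (15, 8), (15, 15), (15, 16), (15, 23), (15, 24), (15, 31)]

Answer: 32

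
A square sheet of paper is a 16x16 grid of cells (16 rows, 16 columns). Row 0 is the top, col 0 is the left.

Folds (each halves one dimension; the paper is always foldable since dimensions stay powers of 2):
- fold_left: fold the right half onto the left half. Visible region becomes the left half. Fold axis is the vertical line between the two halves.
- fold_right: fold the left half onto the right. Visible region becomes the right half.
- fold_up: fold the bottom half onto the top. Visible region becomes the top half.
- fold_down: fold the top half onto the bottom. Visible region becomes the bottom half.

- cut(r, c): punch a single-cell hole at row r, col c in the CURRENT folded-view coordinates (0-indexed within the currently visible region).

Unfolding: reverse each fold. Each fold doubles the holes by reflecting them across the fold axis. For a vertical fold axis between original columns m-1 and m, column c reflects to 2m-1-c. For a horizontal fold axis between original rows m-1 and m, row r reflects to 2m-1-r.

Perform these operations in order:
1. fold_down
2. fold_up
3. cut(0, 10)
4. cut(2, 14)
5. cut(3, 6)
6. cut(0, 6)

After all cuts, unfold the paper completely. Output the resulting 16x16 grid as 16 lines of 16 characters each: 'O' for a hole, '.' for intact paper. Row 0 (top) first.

Op 1 fold_down: fold axis h@8; visible region now rows[8,16) x cols[0,16) = 8x16
Op 2 fold_up: fold axis h@12; visible region now rows[8,12) x cols[0,16) = 4x16
Op 3 cut(0, 10): punch at orig (8,10); cuts so far [(8, 10)]; region rows[8,12) x cols[0,16) = 4x16
Op 4 cut(2, 14): punch at orig (10,14); cuts so far [(8, 10), (10, 14)]; region rows[8,12) x cols[0,16) = 4x16
Op 5 cut(3, 6): punch at orig (11,6); cuts so far [(8, 10), (10, 14), (11, 6)]; region rows[8,12) x cols[0,16) = 4x16
Op 6 cut(0, 6): punch at orig (8,6); cuts so far [(8, 6), (8, 10), (10, 14), (11, 6)]; region rows[8,12) x cols[0,16) = 4x16
Unfold 1 (reflect across h@12): 8 holes -> [(8, 6), (8, 10), (10, 14), (11, 6), (12, 6), (13, 14), (15, 6), (15, 10)]
Unfold 2 (reflect across h@8): 16 holes -> [(0, 6), (0, 10), (2, 14), (3, 6), (4, 6), (5, 14), (7, 6), (7, 10), (8, 6), (8, 10), (10, 14), (11, 6), (12, 6), (13, 14), (15, 6), (15, 10)]

Answer: ......O...O.....
................
..............O.
......O.........
......O.........
..............O.
................
......O...O.....
......O...O.....
................
..............O.
......O.........
......O.........
..............O.
................
......O...O.....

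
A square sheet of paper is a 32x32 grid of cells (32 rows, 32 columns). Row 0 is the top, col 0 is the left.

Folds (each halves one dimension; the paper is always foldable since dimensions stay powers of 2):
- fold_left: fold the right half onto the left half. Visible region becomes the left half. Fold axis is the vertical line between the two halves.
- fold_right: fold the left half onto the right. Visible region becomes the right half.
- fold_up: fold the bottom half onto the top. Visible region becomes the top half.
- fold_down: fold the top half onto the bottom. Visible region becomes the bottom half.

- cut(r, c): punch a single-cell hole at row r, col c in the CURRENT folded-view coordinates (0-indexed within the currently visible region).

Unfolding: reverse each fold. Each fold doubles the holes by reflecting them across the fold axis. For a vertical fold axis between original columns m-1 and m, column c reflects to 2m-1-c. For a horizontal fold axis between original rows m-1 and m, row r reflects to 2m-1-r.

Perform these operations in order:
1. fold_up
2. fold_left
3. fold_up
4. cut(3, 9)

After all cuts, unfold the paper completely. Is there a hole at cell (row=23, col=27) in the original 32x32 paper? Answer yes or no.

Answer: no

Derivation:
Op 1 fold_up: fold axis h@16; visible region now rows[0,16) x cols[0,32) = 16x32
Op 2 fold_left: fold axis v@16; visible region now rows[0,16) x cols[0,16) = 16x16
Op 3 fold_up: fold axis h@8; visible region now rows[0,8) x cols[0,16) = 8x16
Op 4 cut(3, 9): punch at orig (3,9); cuts so far [(3, 9)]; region rows[0,8) x cols[0,16) = 8x16
Unfold 1 (reflect across h@8): 2 holes -> [(3, 9), (12, 9)]
Unfold 2 (reflect across v@16): 4 holes -> [(3, 9), (3, 22), (12, 9), (12, 22)]
Unfold 3 (reflect across h@16): 8 holes -> [(3, 9), (3, 22), (12, 9), (12, 22), (19, 9), (19, 22), (28, 9), (28, 22)]
Holes: [(3, 9), (3, 22), (12, 9), (12, 22), (19, 9), (19, 22), (28, 9), (28, 22)]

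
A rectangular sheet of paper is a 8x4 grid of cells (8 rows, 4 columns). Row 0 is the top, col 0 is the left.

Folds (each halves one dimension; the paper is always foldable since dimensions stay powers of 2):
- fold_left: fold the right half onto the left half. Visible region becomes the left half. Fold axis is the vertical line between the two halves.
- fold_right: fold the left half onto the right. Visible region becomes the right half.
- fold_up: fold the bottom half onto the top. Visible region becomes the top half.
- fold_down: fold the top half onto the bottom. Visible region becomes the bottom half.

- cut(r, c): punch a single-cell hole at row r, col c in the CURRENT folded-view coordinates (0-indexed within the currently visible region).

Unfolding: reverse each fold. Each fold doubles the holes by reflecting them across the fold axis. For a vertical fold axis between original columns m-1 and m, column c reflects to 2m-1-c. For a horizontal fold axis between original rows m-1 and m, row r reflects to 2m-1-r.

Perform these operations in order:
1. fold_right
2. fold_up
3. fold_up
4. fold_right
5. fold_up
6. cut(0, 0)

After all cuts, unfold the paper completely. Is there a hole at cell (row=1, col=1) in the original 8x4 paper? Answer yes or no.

Op 1 fold_right: fold axis v@2; visible region now rows[0,8) x cols[2,4) = 8x2
Op 2 fold_up: fold axis h@4; visible region now rows[0,4) x cols[2,4) = 4x2
Op 3 fold_up: fold axis h@2; visible region now rows[0,2) x cols[2,4) = 2x2
Op 4 fold_right: fold axis v@3; visible region now rows[0,2) x cols[3,4) = 2x1
Op 5 fold_up: fold axis h@1; visible region now rows[0,1) x cols[3,4) = 1x1
Op 6 cut(0, 0): punch at orig (0,3); cuts so far [(0, 3)]; region rows[0,1) x cols[3,4) = 1x1
Unfold 1 (reflect across h@1): 2 holes -> [(0, 3), (1, 3)]
Unfold 2 (reflect across v@3): 4 holes -> [(0, 2), (0, 3), (1, 2), (1, 3)]
Unfold 3 (reflect across h@2): 8 holes -> [(0, 2), (0, 3), (1, 2), (1, 3), (2, 2), (2, 3), (3, 2), (3, 3)]
Unfold 4 (reflect across h@4): 16 holes -> [(0, 2), (0, 3), (1, 2), (1, 3), (2, 2), (2, 3), (3, 2), (3, 3), (4, 2), (4, 3), (5, 2), (5, 3), (6, 2), (6, 3), (7, 2), (7, 3)]
Unfold 5 (reflect across v@2): 32 holes -> [(0, 0), (0, 1), (0, 2), (0, 3), (1, 0), (1, 1), (1, 2), (1, 3), (2, 0), (2, 1), (2, 2), (2, 3), (3, 0), (3, 1), (3, 2), (3, 3), (4, 0), (4, 1), (4, 2), (4, 3), (5, 0), (5, 1), (5, 2), (5, 3), (6, 0), (6, 1), (6, 2), (6, 3), (7, 0), (7, 1), (7, 2), (7, 3)]
Holes: [(0, 0), (0, 1), (0, 2), (0, 3), (1, 0), (1, 1), (1, 2), (1, 3), (2, 0), (2, 1), (2, 2), (2, 3), (3, 0), (3, 1), (3, 2), (3, 3), (4, 0), (4, 1), (4, 2), (4, 3), (5, 0), (5, 1), (5, 2), (5, 3), (6, 0), (6, 1), (6, 2), (6, 3), (7, 0), (7, 1), (7, 2), (7, 3)]

Answer: yes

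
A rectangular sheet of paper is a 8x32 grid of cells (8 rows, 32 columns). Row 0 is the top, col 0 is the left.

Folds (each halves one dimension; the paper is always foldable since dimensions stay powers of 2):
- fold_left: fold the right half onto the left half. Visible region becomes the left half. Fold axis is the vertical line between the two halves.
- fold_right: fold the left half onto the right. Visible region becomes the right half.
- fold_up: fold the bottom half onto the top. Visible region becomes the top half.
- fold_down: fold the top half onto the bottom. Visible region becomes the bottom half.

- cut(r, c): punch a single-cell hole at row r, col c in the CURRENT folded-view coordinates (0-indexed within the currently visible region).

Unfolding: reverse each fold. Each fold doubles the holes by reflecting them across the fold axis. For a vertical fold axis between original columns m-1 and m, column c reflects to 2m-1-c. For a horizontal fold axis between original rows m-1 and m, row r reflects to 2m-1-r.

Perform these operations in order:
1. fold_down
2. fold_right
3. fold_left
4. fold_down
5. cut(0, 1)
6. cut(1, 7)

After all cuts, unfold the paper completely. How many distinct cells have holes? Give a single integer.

Answer: 32

Derivation:
Op 1 fold_down: fold axis h@4; visible region now rows[4,8) x cols[0,32) = 4x32
Op 2 fold_right: fold axis v@16; visible region now rows[4,8) x cols[16,32) = 4x16
Op 3 fold_left: fold axis v@24; visible region now rows[4,8) x cols[16,24) = 4x8
Op 4 fold_down: fold axis h@6; visible region now rows[6,8) x cols[16,24) = 2x8
Op 5 cut(0, 1): punch at orig (6,17); cuts so far [(6, 17)]; region rows[6,8) x cols[16,24) = 2x8
Op 6 cut(1, 7): punch at orig (7,23); cuts so far [(6, 17), (7, 23)]; region rows[6,8) x cols[16,24) = 2x8
Unfold 1 (reflect across h@6): 4 holes -> [(4, 23), (5, 17), (6, 17), (7, 23)]
Unfold 2 (reflect across v@24): 8 holes -> [(4, 23), (4, 24), (5, 17), (5, 30), (6, 17), (6, 30), (7, 23), (7, 24)]
Unfold 3 (reflect across v@16): 16 holes -> [(4, 7), (4, 8), (4, 23), (4, 24), (5, 1), (5, 14), (5, 17), (5, 30), (6, 1), (6, 14), (6, 17), (6, 30), (7, 7), (7, 8), (7, 23), (7, 24)]
Unfold 4 (reflect across h@4): 32 holes -> [(0, 7), (0, 8), (0, 23), (0, 24), (1, 1), (1, 14), (1, 17), (1, 30), (2, 1), (2, 14), (2, 17), (2, 30), (3, 7), (3, 8), (3, 23), (3, 24), (4, 7), (4, 8), (4, 23), (4, 24), (5, 1), (5, 14), (5, 17), (5, 30), (6, 1), (6, 14), (6, 17), (6, 30), (7, 7), (7, 8), (7, 23), (7, 24)]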